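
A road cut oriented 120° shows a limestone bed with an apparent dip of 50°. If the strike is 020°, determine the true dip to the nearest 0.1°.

The section is 80° from the strike.
tan δ = tan α / sin β = tan 50° / sin 80° = 1.1918 / 0.9848 = 1.2101
δ = arctan(1.2101) = 50.43°

50.4°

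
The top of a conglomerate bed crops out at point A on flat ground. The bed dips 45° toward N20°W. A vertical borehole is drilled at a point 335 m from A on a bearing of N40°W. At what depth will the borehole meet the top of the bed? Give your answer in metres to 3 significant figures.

The hole lies 20° from the dip direction, so the down-dip offset is 335 × cos 20° = 314.80 m.
Depth = down-dip offset × tan(dip) = 314.80 × tan 45° = 314.80 × 1.0000
Depth = 314.80 m

315 m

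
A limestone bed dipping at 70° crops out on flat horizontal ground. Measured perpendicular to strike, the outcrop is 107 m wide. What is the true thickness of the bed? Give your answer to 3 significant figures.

True thickness t = w · sin(dip) = 107 × sin 70°
t = 107 × 0.9397 = 100.547 m

101 m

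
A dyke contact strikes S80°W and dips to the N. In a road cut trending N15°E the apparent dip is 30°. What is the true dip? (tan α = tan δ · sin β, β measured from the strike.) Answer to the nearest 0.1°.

The section is 65° from the strike.
tan(true dip) = tan 30° / sin 65° = 0.6370
true dip = arctan 0.6370 = 32.50°

32.5°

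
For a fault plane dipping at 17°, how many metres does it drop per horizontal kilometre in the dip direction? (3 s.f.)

drop per km = 1000 × tan 17° = 1000 × 0.3057

306 m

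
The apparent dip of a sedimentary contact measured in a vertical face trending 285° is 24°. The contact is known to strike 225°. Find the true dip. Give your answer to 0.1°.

β = acute angle between strike 225° and section 285° = 60°.
tan δ = tan α / sin β = tan 24° / sin 60° = 0.4452 / 0.8660 = 0.5141
true dip = arctan 0.5141 = 27.21°

27.2°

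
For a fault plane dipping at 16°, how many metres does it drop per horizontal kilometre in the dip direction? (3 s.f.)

drop per km = 1000 × tan 16° = 1000 × 0.2867

287 m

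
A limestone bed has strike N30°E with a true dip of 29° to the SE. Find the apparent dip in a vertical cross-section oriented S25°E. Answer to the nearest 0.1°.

The section lies 55° from the strike.
tan α = tan 29° × sin 55° = 0.5543 × 0.8192 = 0.4541
α = arctan(0.4541) = 24.42°

24.4°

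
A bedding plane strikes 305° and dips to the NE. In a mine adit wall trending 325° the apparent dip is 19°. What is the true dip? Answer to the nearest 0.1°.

The section is 20° from the strike.
tan δ = tan α / sin β = tan 19° / sin 20° = 0.3443 / 0.3420 = 1.0067
true dip = arctan 1.0067 = 45.19°

45.2°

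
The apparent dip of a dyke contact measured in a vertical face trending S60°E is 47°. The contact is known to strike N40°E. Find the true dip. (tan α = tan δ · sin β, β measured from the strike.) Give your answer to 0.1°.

The section is 80° from the strike.
tan δ = tan α / sin β = tan 47° / sin 80° = 1.0724 / 0.9848 = 1.0889
δ = arctan(1.0889) = 47.44°

47.4°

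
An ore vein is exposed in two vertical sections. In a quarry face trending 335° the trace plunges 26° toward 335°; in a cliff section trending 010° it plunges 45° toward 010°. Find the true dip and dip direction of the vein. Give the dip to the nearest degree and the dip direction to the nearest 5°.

Represent each trace as a vector plunging at its apparent dip toward its trend (east-north-up frame): v₁ = (-0.380, 0.815, -0.438), v₂ = (0.123, 0.696, -0.707).
Cross product v₁ × v₂ gives the pole to the plane: n ∝ (0.271, 0.322, 0.365).
Dip δ = arctan(|n_h|/n_z) = arctan(0.421/0.365) = 49.1°.
The horizontal component of n points toward azimuth atan2(n_x, n_y) = 40°, the dip direction.

true dip 49°, dip direction 040°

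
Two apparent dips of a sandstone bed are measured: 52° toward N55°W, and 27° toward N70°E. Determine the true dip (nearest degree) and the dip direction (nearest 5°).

Represent each trace as a vector plunging at its apparent dip toward its trend (east-north-up frame): v₁ = (-0.504, 0.353, -0.788), v₂ = (0.837, 0.305, -0.454).
n = v₁ × v₂ = (-0.080, 0.889, 0.449) (taken with n_z > 0).
True dip = arccos(n_z / |n|) = arccos(0.4498) = 63.3°.
The horizontal component of n points toward azimuth atan2(n_x, n_y) = 355°, the dip direction.

true dip 63°, dip direction 355°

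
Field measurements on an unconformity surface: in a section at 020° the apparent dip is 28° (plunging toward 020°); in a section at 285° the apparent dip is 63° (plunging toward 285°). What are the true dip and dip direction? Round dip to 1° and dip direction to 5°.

true dip 64°, dip direction 305°

The two traces are lines in the plane: v₁ = (sin 20°·cos 28°, cos 20°·cos 28°, −sin 28°), v₂ = (sin 285°·cos 63°, cos 285°·cos 63°, −sin 63°).
The plane normal is n = v₁ × v₂ ∝ (-0.684, 0.475, 0.399).
True dip = arccos(n_z / |n|) = arccos(0.4324) = 64.4°.
Dip direction = azimuth of (n_x, n_y) = atan2(-0.684, 0.475) = 305°.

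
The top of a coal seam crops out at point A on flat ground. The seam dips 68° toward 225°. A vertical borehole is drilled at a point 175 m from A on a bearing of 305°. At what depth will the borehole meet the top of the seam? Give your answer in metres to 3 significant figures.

The hole lies 80° from the dip direction, so the down-dip offset is 175 × cos 80° = 30.39 m.
Depth = down-dip offset × tan(dip) = 30.39 × tan 68° = 30.39 × 2.4751
Depth = 75.21 m

75.2 m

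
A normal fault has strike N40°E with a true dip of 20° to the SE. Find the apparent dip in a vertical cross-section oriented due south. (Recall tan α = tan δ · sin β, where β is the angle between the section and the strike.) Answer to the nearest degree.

13°

The section lies 40° from the strike.
tan α = tan 20° × sin 40° = 0.3640 × 0.6428 = 0.2340
α = arctan(0.2340) = 13.17°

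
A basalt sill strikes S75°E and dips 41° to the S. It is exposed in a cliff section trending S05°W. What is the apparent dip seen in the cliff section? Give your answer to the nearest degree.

41°

The section lies 80° from the strike.
tan(apparent dip) = tan 41° · sin 80° = 0.8561
α = arctan(0.8561) = 40.57°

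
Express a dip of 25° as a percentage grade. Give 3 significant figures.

grade % = 100 × tan 25° = 100 × 0.4663

46.6%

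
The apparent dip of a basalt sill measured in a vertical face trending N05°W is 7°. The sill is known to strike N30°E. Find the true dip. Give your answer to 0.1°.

12.1°

β = acute angle between strike N30°E and section N05°W = 35°.
tan(true dip) = tan 7° / sin 35° = 0.2141
δ = arctan(0.2141) = 12.08°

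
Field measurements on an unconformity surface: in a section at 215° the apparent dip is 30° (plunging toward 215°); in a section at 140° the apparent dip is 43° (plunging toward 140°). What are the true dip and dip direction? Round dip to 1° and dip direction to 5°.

Each apparent-dip line lies in the plane. As unit vectors (x east, y north, z up), v₁ plunges 30°→215° and v₂ plunges 43°→140°.
Cross product v₁ × v₂ gives the pole to the plane: n ∝ (0.204, -0.574, 0.612).
Dip δ = arctan(|n_h|/n_z) = arctan(0.609/0.612) = 44.9°.
Dip direction = azimuth of (n_x, n_y) = atan2(0.204, -0.574) = 160°.

true dip 45°, dip direction 160°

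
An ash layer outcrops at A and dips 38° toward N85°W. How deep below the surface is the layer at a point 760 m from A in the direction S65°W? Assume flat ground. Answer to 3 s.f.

The hole lies 30° from the dip direction, so the down-dip offset is 760 × cos 30° = 658.18 m.
Depth = down-dip offset × tan(dip) = 658.18 × tan 38° = 658.18 × 0.7813
Depth = 514.23 m

514 m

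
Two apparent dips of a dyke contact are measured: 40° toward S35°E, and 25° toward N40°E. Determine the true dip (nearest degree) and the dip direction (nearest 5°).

The two traces are lines in the plane: v₁ = (sin 145°·cos 40°, cos 145°·cos 40°, −sin 40°), v₂ = (sin 40°·cos 25°, cos 40°·cos 25°, −sin 25°).
Cross product v₁ × v₂ gives the pole to the plane: n ∝ (0.711, -0.189, 0.671).
Dip δ = arctan(|n_h|/n_z) = arctan(0.736/0.671) = 47.7°.
Dip direction = atan2(0.711, -0.189) = 105° (azimuth of n's horizontal projection).

true dip 48°, dip direction 105°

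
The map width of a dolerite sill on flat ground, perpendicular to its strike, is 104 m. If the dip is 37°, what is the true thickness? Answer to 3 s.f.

True thickness t = w · sin(dip) = 104 × sin 37°
t = 104 × 0.6018 = 62.589 m

62.6 m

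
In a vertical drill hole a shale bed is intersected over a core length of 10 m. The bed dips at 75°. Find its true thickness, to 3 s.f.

True thickness t = h · cos(dip) = 10 × cos 75°
t = 10 × 0.2588 = 2.588 m

2.59 m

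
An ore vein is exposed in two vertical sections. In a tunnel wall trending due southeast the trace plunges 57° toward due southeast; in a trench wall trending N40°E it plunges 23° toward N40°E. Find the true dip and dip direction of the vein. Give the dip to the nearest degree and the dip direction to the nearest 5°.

The two traces are lines in the plane: v₁ = (sin 135°·cos 57°, cos 135°·cos 57°, −sin 57°), v₂ = (sin 40°·cos 23°, cos 40°·cos 23°, −sin 23°).
The plane normal is n = v₁ × v₂ ∝ (0.742, -0.346, 0.499).
tan δ = √(n_x²+n_y²)/n_z = 0.818/0.499, so δ = 58.6°.
Dip direction = azimuth of (n_x, n_y) = atan2(0.742, -0.346) = 115°.

true dip 59°, dip direction 115°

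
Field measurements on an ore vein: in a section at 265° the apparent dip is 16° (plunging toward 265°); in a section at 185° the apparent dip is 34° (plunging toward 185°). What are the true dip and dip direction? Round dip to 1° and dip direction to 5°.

Represent each trace as a vector plunging at its apparent dip toward its trend (east-north-up frame): v₁ = (-0.958, -0.084, -0.276), v₂ = (-0.072, -0.826, -0.559).
Cross product v₁ × v₂ gives the pole to the plane: n ∝ (-0.181, -0.516, 0.785).
tan δ = √(n_x²+n_y²)/n_z = 0.546/0.785, so δ = 34.8°.
Dip direction = azimuth of (n_x, n_y) = atan2(-0.181, -0.516) = 199°.

true dip 35°, dip direction 200°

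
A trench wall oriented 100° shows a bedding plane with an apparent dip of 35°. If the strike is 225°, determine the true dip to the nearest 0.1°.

β = acute angle between strike 225° and section 100° = 55°.
tan δ = tan α / sin β = tan 35° / sin 55° = 0.7002 / 0.8192 = 0.8548
δ = arctan(0.8548) = 40.52°

40.5°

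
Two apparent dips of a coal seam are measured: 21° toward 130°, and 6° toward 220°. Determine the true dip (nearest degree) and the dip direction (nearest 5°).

Represent each trace as a vector plunging at its apparent dip toward its trend (east-north-up frame): v₁ = (0.715, -0.600, -0.358), v₂ = (-0.639, -0.762, -0.105).
n = v₁ × v₂ = (0.210, -0.304, 0.928) (taken with n_z > 0).
True dip = arccos(n_z / |n|) = arccos(0.9291) = 21.7°.
Dip direction = azimuth of (n_x, n_y) = atan2(0.210, -0.304) = 145°.

true dip 22°, dip direction 145°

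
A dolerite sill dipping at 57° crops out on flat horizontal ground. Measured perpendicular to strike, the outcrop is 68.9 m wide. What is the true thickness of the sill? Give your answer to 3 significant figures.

True thickness t = w · sin(dip) = 68.9 × sin 57°
t = 68.9 × 0.8387 = 57.784 m

57.8 m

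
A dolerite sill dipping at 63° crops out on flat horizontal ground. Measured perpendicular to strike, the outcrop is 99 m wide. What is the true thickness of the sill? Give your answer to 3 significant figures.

True thickness t = w · sin(dip) = 99 × sin 63°
t = 99 × 0.8910 = 88.210 m

88.2 m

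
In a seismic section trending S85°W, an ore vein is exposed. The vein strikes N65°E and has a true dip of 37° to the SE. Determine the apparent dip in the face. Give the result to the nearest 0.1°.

The section lies 20° from the strike.
tan(apparent dip) = tan 37° · sin 20° = 0.2577
apparent dip = arctan 0.2577 = 14.45°

14.5°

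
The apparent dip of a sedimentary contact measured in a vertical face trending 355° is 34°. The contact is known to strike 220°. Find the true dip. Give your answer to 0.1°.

43.6°

β = acute angle between strike 220° and section 355° = 45°.
tan(true dip) = tan 34° / sin 45° = 0.9539
true dip = arctan 0.9539 = 43.65°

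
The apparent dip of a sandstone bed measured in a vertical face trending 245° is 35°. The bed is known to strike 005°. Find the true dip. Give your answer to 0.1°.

39.0°

β = acute angle between strike 005° and section 245° = 60°.
tan δ = tan α / sin β = tan 35° / sin 60° = 0.7002 / 0.8660 = 0.8085
δ = arctan(0.8085) = 38.96°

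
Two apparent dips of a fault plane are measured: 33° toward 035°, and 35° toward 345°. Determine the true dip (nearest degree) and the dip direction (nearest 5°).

Represent each trace as a vector plunging at its apparent dip toward its trend (east-north-up frame): v₁ = (0.481, 0.687, -0.545), v₂ = (-0.212, 0.791, -0.574).
Cross product v₁ × v₂ gives the pole to the plane: n ∝ (0.037, 0.391, 0.526).
tan δ = √(n_x²+n_y²)/n_z = 0.393/0.526, so δ = 36.8°.
Dip direction = azimuth of (n_x, n_y) = atan2(0.037, 0.391) = 5°.

true dip 37°, dip direction 005°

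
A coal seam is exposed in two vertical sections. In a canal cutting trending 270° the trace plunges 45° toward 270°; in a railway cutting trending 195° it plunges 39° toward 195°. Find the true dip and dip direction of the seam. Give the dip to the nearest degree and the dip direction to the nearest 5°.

Represent each trace as a vector plunging at its apparent dip toward its trend (east-north-up frame): v₁ = (-0.707, -0.000, -0.707), v₂ = (-0.201, -0.751, -0.629).
Cross product v₁ × v₂ gives the pole to the plane: n ∝ (-0.531, -0.303, 0.531).
Dip δ = arctan(|n_h|/n_z) = arctan(0.611/0.531) = 49.0°.
Dip direction = atan2(-0.531, -0.303) = 240° (azimuth of n's horizontal projection).

true dip 49°, dip direction 240°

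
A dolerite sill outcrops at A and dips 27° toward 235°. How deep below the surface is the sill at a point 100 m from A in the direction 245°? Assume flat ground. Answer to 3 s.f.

50.2 m

The hole lies 10° from the dip direction, so the down-dip offset is 100 × cos 10° = 98.48 m.
Depth = down-dip offset × tan(dip) = 98.48 × tan 27° = 98.48 × 0.5095
Depth = 50.18 m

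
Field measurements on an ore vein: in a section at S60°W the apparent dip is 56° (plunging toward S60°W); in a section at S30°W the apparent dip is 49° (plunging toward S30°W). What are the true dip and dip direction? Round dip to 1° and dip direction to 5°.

Represent each trace as a vector plunging at its apparent dip toward its trend (east-north-up frame): v₁ = (-0.484, -0.280, -0.829), v₂ = (-0.328, -0.568, -0.755).
n = v₁ × v₂ = (-0.260, -0.094, 0.183) (taken with n_z > 0).
tan δ = √(n_x²+n_y²)/n_z = 0.276/0.183, so δ = 56.4°.
Dip direction = atan2(-0.260, -0.094) = 250° (azimuth of n's horizontal projection).

true dip 56°, dip direction 250°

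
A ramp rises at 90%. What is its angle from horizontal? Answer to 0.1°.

42.0°

tan θ = 90/100 = 0.9000
θ = arctan(0.9000) = 41.99°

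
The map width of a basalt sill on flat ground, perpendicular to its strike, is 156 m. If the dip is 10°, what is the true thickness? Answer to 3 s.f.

True thickness t = w · sin(dip) = 156 × sin 10°
t = 156 × 0.1736 = 27.089 m

27.1 m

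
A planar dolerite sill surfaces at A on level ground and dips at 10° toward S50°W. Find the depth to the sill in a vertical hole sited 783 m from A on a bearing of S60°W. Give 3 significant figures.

136 m

The hole lies 10° from the dip direction, so the down-dip offset is 783 × cos 10° = 771.10 m.
Depth = down-dip offset × tan(dip) = 771.10 × tan 10° = 771.10 × 0.1763
Depth = 135.97 m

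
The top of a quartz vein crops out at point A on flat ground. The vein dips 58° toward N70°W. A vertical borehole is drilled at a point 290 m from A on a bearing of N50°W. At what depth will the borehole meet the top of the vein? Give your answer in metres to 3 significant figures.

The hole lies 20° from the dip direction, so the down-dip offset is 290 × cos 20° = 272.51 m.
Depth = down-dip offset × tan(dip) = 272.51 × tan 58° = 272.51 × 1.6003
Depth = 436.11 m

436 m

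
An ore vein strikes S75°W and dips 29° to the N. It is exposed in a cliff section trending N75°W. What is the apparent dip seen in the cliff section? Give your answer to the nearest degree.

The section lies 30° from the strike.
tan(apparent dip) = tan 29° · sin 30° = 0.2772
apparent dip = arctan 0.2772 = 15.49°

15°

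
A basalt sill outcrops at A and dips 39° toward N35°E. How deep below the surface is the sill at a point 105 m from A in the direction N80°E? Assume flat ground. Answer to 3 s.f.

60.1 m

The hole lies 45° from the dip direction, so the down-dip offset is 105 × cos 45° = 74.25 m.
Depth = down-dip offset × tan(dip) = 74.25 × tan 39° = 74.25 × 0.8098
Depth = 60.12 m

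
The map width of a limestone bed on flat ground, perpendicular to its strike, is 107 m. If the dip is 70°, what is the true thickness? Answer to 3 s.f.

True thickness t = w · sin(dip) = 107 × sin 70°
t = 107 × 0.9397 = 100.547 m

101 m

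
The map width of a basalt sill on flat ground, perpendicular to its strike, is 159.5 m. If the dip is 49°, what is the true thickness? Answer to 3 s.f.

120 m

True thickness t = w · sin(dip) = 159.5 × sin 49°
t = 159.5 × 0.7547 = 120.376 m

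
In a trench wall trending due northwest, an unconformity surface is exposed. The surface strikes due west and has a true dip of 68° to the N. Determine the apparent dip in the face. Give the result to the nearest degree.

The strike is due west and the section trends due northwest; the acute angle between them is β = 45°.
tan α = tan 68° × sin 45° = 2.4751 × 0.7071 = 1.7502
apparent dip = arctan 1.7502 = 60.26°

60°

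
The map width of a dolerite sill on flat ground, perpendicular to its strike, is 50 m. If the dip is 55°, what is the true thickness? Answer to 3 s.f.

41.0 m

True thickness t = w · sin(dip) = 50 × sin 55°
t = 50 × 0.8192 = 40.958 m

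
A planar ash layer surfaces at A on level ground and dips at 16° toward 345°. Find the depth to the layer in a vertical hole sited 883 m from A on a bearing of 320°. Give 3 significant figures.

The hole lies 25° from the dip direction, so the down-dip offset is 883 × cos 25° = 800.27 m.
Depth = down-dip offset × tan(dip) = 800.27 × tan 16° = 800.27 × 0.2867
Depth = 229.47 m

229 m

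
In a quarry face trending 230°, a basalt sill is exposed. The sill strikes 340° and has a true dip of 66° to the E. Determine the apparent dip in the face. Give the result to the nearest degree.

65°

The strike is 340° and the section trends 230°; the acute angle between them is β = 70°.
tan α = tan 66° × sin 70° = 2.2460 × 0.9397 = 2.1106
apparent dip = arctan 2.1106 = 64.65°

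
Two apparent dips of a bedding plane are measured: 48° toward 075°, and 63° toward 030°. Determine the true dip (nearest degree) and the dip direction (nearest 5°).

true dip 63°, dip direction 020°

Represent each trace as a vector plunging at its apparent dip toward its trend (east-north-up frame): v₁ = (0.646, 0.173, -0.743), v₂ = (0.227, 0.393, -0.891).
The plane normal is n = v₁ × v₂ ∝ (0.138, 0.407, 0.215).
tan δ = √(n_x²+n_y²)/n_z = 0.430/0.215, so δ = 63.5°.
The horizontal component of n points toward azimuth atan2(n_x, n_y) = 19°, the dip direction.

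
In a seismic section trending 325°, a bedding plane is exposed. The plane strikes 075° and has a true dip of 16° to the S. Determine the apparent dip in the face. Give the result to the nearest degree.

Angle between strike (075°) and section (325°): β = 70°.
tan(apparent dip) = tan 16° · sin 70° = 0.2695
α = arctan(0.2695) = 15.08°

15°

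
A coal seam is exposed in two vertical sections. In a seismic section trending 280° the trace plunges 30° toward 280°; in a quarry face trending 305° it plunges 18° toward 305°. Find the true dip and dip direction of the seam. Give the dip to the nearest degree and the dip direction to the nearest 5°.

true dip 37°, dip direction 240°

Represent each trace as a vector plunging at its apparent dip toward its trend (east-north-up frame): v₁ = (-0.853, 0.150, -0.500), v₂ = (-0.779, 0.546, -0.309).
n = v₁ × v₂ = (-0.226, -0.126, 0.348) (taken with n_z > 0).
True dip = arccos(n_z / |n|) = arccos(0.8023) = 36.7°.
The horizontal component of n points toward azimuth atan2(n_x, n_y) = 241°, the dip direction.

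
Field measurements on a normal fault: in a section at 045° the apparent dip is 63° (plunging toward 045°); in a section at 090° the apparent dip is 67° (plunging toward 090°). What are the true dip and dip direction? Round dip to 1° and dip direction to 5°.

true dip 67°, dip direction 080°

Represent each trace as a vector plunging at its apparent dip toward its trend (east-north-up frame): v₁ = (0.321, 0.321, -0.891), v₂ = (0.391, 0.000, -0.921).
n = v₁ × v₂ = (0.296, 0.053, 0.125) (taken with n_z > 0).
True dip = arccos(n_z / |n|) = arccos(0.3856) = 67.3°.
Dip direction = atan2(0.296, 0.053) = 80° (azimuth of n's horizontal projection).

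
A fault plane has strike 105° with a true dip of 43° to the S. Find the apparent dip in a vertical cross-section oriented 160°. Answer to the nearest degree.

37°

Angle between strike (105°) and section (160°): β = 55°.
tan α = tan 43° × sin 55° = 0.9325 × 0.8192 = 0.7639
apparent dip = arctan 0.7639 = 37.38°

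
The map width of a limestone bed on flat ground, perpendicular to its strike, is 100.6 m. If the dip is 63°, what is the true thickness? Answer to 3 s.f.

89.6 m

True thickness t = w · sin(dip) = 100.6 × sin 63°
t = 100.6 × 0.8910 = 89.635 m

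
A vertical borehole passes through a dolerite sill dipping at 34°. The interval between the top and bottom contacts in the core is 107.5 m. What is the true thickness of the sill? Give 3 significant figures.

True thickness t = h · cos(dip) = 107.5 × cos 34°
t = 107.5 × 0.8290 = 89.122 m

89.1 m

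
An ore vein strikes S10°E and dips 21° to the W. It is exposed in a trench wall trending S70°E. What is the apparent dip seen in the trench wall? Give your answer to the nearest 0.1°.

18.4°

Angle between strike (S10°E) and section (S70°E): β = 60°.
tan α = tan 21° × sin 60° = 0.3839 × 0.8660 = 0.3324
α = arctan(0.3324) = 18.39°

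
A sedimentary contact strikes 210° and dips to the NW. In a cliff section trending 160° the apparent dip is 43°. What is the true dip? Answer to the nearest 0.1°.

β = acute angle between strike 210° and section 160° = 50°.
tan(true dip) = tan 43° / sin 50° = 1.2173
true dip = arctan 1.2173 = 50.60°

50.6°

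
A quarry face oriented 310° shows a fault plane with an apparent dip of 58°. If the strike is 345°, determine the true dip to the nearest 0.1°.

70.3°

The section is 35° from the strike.
tan δ = tan α / sin β = tan 58° / sin 35° = 1.6003 / 0.5736 = 2.7901
δ = arctan(2.7901) = 70.28°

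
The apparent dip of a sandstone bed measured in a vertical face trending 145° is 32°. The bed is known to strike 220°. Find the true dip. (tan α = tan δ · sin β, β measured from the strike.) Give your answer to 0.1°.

β = acute angle between strike 220° and section 145° = 75°.
tan δ = tan α / sin β = tan 32° / sin 75° = 0.6249 / 0.9659 = 0.6469
true dip = arctan 0.6469 = 32.90°

32.9°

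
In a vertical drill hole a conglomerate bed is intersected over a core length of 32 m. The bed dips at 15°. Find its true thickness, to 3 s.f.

True thickness t = h · cos(dip) = 32 × cos 15°
t = 32 × 0.9659 = 30.910 m

30.9 m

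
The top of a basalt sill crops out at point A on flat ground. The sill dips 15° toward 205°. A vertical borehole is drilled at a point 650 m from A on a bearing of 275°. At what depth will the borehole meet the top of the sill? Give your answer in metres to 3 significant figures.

The hole lies 70° from the dip direction, so the down-dip offset is 650 × cos 70° = 222.31 m.
Depth = down-dip offset × tan(dip) = 222.31 × tan 15° = 222.31 × 0.2679
Depth = 59.57 m

59.6 m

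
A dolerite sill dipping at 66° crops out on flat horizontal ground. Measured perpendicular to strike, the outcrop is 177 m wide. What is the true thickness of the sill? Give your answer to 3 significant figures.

162 m

True thickness t = w · sin(dip) = 177 × sin 66°
t = 177 × 0.9135 = 161.698 m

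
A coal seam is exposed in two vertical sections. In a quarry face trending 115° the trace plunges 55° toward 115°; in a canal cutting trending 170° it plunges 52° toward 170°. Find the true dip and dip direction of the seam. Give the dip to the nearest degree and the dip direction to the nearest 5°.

Represent each trace as a vector plunging at its apparent dip toward its trend (east-north-up frame): v₁ = (0.520, -0.242, -0.819), v₂ = (0.107, -0.606, -0.788).
The plane normal is n = v₁ × v₂ ∝ (0.306, -0.322, 0.289).
Dip δ = arctan(|n_h|/n_z) = arctan(0.444/0.289) = 56.9°.
Dip direction = azimuth of (n_x, n_y) = atan2(0.306, -0.322) = 136°.

true dip 57°, dip direction 135°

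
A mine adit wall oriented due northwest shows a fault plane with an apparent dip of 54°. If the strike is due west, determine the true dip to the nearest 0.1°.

62.8°

β = acute angle between strike due west and section due northwest = 45°.
tan δ = tan α / sin β = tan 54° / sin 45° = 1.3764 / 0.7071 = 1.9465
δ = arctan(1.9465) = 62.81°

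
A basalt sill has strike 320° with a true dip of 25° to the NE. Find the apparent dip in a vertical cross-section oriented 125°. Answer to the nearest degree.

The strike is 320° and the section trends 125°; the acute angle between them is β = 15°.
tan α = tan 25° × sin 15° = 0.4663 × 0.2588 = 0.1207
α = arctan(0.1207) = 6.88°

7°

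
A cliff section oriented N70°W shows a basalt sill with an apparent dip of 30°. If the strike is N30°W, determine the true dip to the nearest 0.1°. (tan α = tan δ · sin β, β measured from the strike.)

41.9°

The section is 40° from the strike.
tan(true dip) = tan 30° / sin 40° = 0.8982
δ = arctan(0.8982) = 41.93°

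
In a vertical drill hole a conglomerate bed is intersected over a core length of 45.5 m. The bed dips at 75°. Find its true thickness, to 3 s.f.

11.8 m

True thickness t = h · cos(dip) = 45.5 × cos 75°
t = 45.5 × 0.2588 = 11.776 m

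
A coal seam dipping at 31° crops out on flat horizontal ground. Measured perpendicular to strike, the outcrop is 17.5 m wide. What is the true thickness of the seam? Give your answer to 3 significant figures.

True thickness t = w · sin(dip) = 17.5 × sin 31°
t = 17.5 × 0.5150 = 9.013 m

9.01 m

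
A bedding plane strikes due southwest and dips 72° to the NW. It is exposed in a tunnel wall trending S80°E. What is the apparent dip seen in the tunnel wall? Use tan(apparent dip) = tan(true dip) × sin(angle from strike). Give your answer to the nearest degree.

The strike is due southwest and the section trends S80°E; the acute angle between them is β = 55°.
tan α = tan 72° × sin 55° = 3.0777 × 0.8192 = 2.5211
α = arctan(2.5211) = 68.36°

68°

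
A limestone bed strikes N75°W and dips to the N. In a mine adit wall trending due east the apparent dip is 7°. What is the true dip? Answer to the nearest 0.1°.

25.4°

β = acute angle between strike N75°W and section due east = 15°.
tan(true dip) = tan 7° / sin 15° = 0.4744
δ = arctan(0.4744) = 25.38°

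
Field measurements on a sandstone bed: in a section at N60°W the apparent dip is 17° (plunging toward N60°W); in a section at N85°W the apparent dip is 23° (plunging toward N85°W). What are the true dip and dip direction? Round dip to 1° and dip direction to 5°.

Each apparent-dip line lies in the plane. As unit vectors (x east, y north, z up), v₁ plunges 17°→N60°W and v₂ plunges 23°→N85°W.
n = v₁ × v₂ = (-0.163, -0.055, 0.372) (taken with n_z > 0).
True dip = arccos(n_z / |n|) = arccos(0.9072) = 24.9°.
Dip direction = atan2(-0.163, -0.055) = 251° (azimuth of n's horizontal projection).

true dip 25°, dip direction 250°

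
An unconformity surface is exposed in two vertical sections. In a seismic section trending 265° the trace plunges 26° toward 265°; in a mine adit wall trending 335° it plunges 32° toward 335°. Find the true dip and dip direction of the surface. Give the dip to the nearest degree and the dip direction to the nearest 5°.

true dip 35°, dip direction 310°

Each apparent-dip line lies in the plane. As unit vectors (x east, y north, z up), v₁ plunges 26°→265° and v₂ plunges 32°→335°.
n = v₁ × v₂ = (-0.378, 0.317, 0.716) (taken with n_z > 0).
Dip δ = arctan(|n_h|/n_z) = arctan(0.494/0.716) = 34.6°.
Dip direction = atan2(-0.378, 0.317) = 310° (azimuth of n's horizontal projection).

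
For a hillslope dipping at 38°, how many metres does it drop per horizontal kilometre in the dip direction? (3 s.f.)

drop per km = 1000 × tan 38° = 1000 × 0.7813

781 m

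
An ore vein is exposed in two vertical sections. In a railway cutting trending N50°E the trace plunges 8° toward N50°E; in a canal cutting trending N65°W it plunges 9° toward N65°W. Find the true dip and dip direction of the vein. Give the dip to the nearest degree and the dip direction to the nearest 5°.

The two traces are lines in the plane: v₁ = (sin 50°·cos 8°, cos 50°·cos 8°, −sin 8°), v₂ = (sin 295°·cos 9°, cos 295°·cos 9°, −sin 9°).
The plane normal is n = v₁ × v₂ ∝ (-0.041, 0.243, 0.886).
True dip = arccos(n_z / |n|) = arccos(0.9634) = 15.6°.
The horizontal component of n points toward azimuth atan2(n_x, n_y) = 350°, the dip direction.

true dip 16°, dip direction 350°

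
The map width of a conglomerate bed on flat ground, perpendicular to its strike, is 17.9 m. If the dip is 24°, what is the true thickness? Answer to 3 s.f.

True thickness t = w · sin(dip) = 17.9 × sin 24°
t = 17.9 × 0.4067 = 7.281 m

7.28 m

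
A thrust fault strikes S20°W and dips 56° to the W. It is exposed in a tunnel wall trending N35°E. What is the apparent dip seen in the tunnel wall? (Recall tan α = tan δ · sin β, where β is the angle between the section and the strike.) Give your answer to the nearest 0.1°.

Angle between strike (S20°W) and section (N35°E): β = 15°.
tan(apparent dip) = tan 56° · sin 15° = 0.3837
α = arctan(0.3837) = 20.99°

21.0°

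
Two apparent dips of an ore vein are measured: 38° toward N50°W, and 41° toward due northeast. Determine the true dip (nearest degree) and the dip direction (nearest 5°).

The two traces are lines in the plane: v₁ = (sin 310°·cos 38°, cos 310°·cos 38°, −sin 38°), v₂ = (sin 45°·cos 41°, cos 45°·cos 41°, −sin 41°).
n = v₁ × v₂ = (0.004, 0.725, 0.592) (taken with n_z > 0).
True dip = arccos(n_z / |n|) = arccos(0.6330) = 50.7°.
Dip direction = atan2(0.004, 0.725) = 0° (azimuth of n's horizontal projection).

true dip 51°, dip direction 000°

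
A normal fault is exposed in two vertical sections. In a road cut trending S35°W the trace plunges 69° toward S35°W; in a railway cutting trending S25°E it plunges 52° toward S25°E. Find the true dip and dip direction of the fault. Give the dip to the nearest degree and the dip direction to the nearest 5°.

true dip 69°, dip direction 215°

Represent each trace as a vector plunging at its apparent dip toward its trend (east-north-up frame): v₁ = (-0.206, -0.294, -0.934), v₂ = (0.260, -0.558, -0.788).
The plane normal is n = v₁ × v₂ ∝ (-0.290, -0.405, 0.191).
True dip = arccos(n_z / |n|) = arccos(0.3584) = 69.0°.
The horizontal component of n points toward azimuth atan2(n_x, n_y) = 216°, the dip direction.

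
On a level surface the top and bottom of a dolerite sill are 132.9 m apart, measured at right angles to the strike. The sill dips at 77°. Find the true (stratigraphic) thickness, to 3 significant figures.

True thickness t = w · sin(dip) = 132.9 × sin 77°
t = 132.9 × 0.9744 = 129.494 m

129 m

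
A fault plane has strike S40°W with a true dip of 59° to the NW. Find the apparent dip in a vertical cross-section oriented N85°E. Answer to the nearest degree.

Angle between strike (S40°W) and section (N85°E): β = 45°.
tan α = tan 59° × sin 45° = 1.6643 × 0.7071 = 1.1768
apparent dip = arctan 1.1768 = 49.64°

50°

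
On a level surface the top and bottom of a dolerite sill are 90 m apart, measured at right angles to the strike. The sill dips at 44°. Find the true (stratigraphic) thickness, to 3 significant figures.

True thickness t = w · sin(dip) = 90 × sin 44°
t = 90 × 0.6947 = 62.519 m

62.5 m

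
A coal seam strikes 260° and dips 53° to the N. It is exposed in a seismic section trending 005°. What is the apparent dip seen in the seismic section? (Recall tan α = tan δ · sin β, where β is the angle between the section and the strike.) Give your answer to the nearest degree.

The section lies 75° from the strike.
tan α = tan 53° × sin 75° = 1.3270 × 0.9659 = 1.2818
apparent dip = arctan 1.2818 = 52.04°

52°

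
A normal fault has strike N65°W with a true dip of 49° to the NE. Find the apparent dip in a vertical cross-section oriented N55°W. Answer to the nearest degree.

11°

The strike is N65°W and the section trends N55°W; the acute angle between them is β = 10°.
tan(apparent dip) = tan 49° · sin 10° = 0.1998
apparent dip = arctan 0.1998 = 11.30°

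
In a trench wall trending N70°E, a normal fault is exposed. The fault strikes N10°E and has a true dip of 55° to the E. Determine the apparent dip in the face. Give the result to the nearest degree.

51°

The section lies 60° from the strike.
tan(apparent dip) = tan 55° · sin 60° = 1.2368
α = arctan(1.2368) = 51.04°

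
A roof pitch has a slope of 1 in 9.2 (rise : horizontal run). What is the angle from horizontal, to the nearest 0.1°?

6.2°

tan θ = 1/9.2 = 0.1087
θ = arctan(0.1087) = 6.20°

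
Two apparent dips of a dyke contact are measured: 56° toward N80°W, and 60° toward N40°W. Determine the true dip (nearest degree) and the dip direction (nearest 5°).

The two traces are lines in the plane: v₁ = (sin 280°·cos 56°, cos 280°·cos 56°, −sin 56°), v₂ = (sin 320°·cos 60°, cos 320°·cos 60°, −sin 60°).
Cross product v₁ × v₂ gives the pole to the plane: n ∝ (-0.233, 0.210, 0.180).
True dip = arccos(n_z / |n|) = arccos(0.4964) = 60.2°.
Dip direction = atan2(-0.233, 0.210) = 312° (azimuth of n's horizontal projection).

true dip 60°, dip direction 310°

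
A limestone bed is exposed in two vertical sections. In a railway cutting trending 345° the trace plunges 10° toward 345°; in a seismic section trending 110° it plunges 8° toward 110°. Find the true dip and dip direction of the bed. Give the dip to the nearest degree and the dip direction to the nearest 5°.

The two traces are lines in the plane: v₁ = (sin 345°·cos 10°, cos 345°·cos 10°, −sin 10°), v₂ = (sin 110°·cos 8°, cos 110°·cos 8°, −sin 8°).
Cross product v₁ × v₂ gives the pole to the plane: n ∝ (0.191, 0.197, 0.799).
tan δ = √(n_x²+n_y²)/n_z = 0.275/0.799, so δ = 19.0°.
The horizontal component of n points toward azimuth atan2(n_x, n_y) = 44°, the dip direction.

true dip 19°, dip direction 045°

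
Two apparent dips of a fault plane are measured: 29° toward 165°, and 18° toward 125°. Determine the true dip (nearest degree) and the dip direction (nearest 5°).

Represent each trace as a vector plunging at its apparent dip toward its trend (east-north-up frame): v₁ = (0.226, -0.845, -0.485), v₂ = (0.779, -0.546, -0.309).
n = v₁ × v₂ = (-0.003, -0.308, 0.535) (taken with n_z > 0).
True dip = arccos(n_z / |n|) = arccos(0.8667) = 29.9°.
Dip direction = azimuth of (n_x, n_y) = atan2(-0.003, -0.308) = 181°.

true dip 30°, dip direction 180°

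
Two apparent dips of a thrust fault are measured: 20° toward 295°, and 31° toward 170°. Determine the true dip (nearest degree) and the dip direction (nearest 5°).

The two traces are lines in the plane: v₁ = (sin 295°·cos 20°, cos 295°·cos 20°, −sin 20°), v₂ = (sin 170°·cos 31°, cos 170°·cos 31°, −sin 31°).
Cross product v₁ × v₂ gives the pole to the plane: n ∝ (-0.493, -0.490, 0.660).
tan δ = √(n_x²+n_y²)/n_z = 0.695/0.660, so δ = 46.5°.
Dip direction = atan2(-0.493, -0.490) = 225° (azimuth of n's horizontal projection).

true dip 46°, dip direction 225°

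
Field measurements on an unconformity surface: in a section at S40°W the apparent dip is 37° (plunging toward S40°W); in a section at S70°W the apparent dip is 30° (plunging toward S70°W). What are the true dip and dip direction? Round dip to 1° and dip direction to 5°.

true dip 38°, dip direction 210°

The two traces are lines in the plane: v₁ = (sin 220°·cos 37°, cos 220°·cos 37°, −sin 37°), v₂ = (sin 250°·cos 30°, cos 250°·cos 30°, −sin 30°).
Cross product v₁ × v₂ gives the pole to the plane: n ∝ (-0.128, -0.233, 0.346).
tan δ = √(n_x²+n_y²)/n_z = 0.266/0.346, so δ = 37.5°.
The horizontal component of n points toward azimuth atan2(n_x, n_y) = 209°, the dip direction.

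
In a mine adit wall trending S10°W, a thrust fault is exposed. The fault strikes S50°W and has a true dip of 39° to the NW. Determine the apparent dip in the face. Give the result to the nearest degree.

27°

The section lies 40° from the strike.
tan α = tan 39° × sin 40° = 0.8098 × 0.6428 = 0.5205
apparent dip = arctan 0.5205 = 27.50°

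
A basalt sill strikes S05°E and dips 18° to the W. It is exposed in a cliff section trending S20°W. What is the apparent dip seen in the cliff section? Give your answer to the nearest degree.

8°

The strike is S05°E and the section trends S20°W; the acute angle between them is β = 25°.
tan α = tan 18° × sin 25° = 0.3249 × 0.4226 = 0.1373
apparent dip = arctan 0.1373 = 7.82°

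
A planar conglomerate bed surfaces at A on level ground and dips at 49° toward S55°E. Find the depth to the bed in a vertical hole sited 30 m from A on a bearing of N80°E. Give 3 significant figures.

The hole lies 45° from the dip direction, so the down-dip offset is 30 × cos 45° = 21.21 m.
Depth = down-dip offset × tan(dip) = 21.21 × tan 49° = 21.21 × 1.1504
Depth = 24.40 m

24.4 m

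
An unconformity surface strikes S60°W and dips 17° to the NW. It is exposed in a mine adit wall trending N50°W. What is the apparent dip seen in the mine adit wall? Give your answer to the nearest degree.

The section lies 70° from the strike.
tan α = tan 17° × sin 70° = 0.3057 × 0.9397 = 0.2873
apparent dip = arctan 0.2873 = 16.03°

16°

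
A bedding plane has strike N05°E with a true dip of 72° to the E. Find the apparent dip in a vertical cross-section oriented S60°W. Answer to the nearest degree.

68°

The strike is N05°E and the section trends S60°W; the acute angle between them is β = 55°.
tan(apparent dip) = tan 72° · sin 55° = 2.5211
α = arctan(2.5211) = 68.36°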